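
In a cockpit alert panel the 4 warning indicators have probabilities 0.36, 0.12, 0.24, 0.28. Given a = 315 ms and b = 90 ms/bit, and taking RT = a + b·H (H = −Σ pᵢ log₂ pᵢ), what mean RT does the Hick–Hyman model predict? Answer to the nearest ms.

487 ms

H = 0.36·log₂(1/0.36) + 0.12·log₂(1/0.12) + 0.24·log₂(1/0.24) + 0.28·log₂(1/0.28) = 1.9060 bits.
RT = 315 + 90 × 1.9060 = 486.54 ms.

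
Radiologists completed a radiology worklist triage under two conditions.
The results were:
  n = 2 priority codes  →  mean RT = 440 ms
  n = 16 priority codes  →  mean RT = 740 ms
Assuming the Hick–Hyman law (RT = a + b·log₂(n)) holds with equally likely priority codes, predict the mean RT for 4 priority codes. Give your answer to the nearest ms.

With log₂ n on the abscissa the relation is linear; from the two conditions:
  b = (740 − 440) / (log₂ 16 − log₂ 2) = 300 / (4 − 1) = 100 ms/bit
  a = 440 − 100 × 1 = 340 ms
Then RT(4) = 340 + 100 × log₂ 4 = 340 + 100 × 2 ≈ 540.000 ms.

540 ms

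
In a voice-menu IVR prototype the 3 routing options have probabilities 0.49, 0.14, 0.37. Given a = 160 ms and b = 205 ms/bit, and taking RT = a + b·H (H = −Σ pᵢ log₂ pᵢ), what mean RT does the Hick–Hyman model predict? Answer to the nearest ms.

Entropy contributions −pᵢ log₂ pᵢ: 0.5043, 0.3971, 0.5307; sum H = 1.4321 bits.
RT = a + bH = 160 + 205·1.4321 = 453.58 ms.

454 ms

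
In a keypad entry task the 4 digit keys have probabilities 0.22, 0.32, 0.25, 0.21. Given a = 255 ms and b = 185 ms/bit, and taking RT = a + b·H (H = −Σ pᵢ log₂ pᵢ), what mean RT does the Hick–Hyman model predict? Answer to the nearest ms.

Entropy contributions −pᵢ log₂ pᵢ: 0.4806, 0.5260, 0.5000, 0.4728; sum H = 1.9794 bits.
RT = a + bH = 255 + 185·1.9794 = 621.19 ms.

621 ms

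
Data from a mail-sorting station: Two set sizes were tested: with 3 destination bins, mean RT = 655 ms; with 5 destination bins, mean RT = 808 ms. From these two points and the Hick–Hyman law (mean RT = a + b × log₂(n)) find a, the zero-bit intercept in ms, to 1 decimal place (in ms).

Slope: b = (808 − 655) / (log₂ 5 − log₂ 3) = 153/0.7370 = 207.608 ms/bit.
Intercept: a = 655 − 207.608·log₂(3) = 325.949 ms.

325.9 ms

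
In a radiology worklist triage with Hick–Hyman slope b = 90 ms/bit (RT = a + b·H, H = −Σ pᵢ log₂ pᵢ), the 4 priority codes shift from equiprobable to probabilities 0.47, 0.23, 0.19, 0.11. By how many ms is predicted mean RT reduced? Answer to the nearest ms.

18 ms

The RT saving is b·ΔH. Equiprobable H₀ = log₂(4) = 2.0000 bits; with the given probabilities H = 1.8051 bits.
b·(H₀ − H) = 90 × (2.0000 − 1.8051) = 17.54 ms.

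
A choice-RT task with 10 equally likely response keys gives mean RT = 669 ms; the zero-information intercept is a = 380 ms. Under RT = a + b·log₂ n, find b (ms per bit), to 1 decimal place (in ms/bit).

87.0 ms/bit

b = (669 − 380) / log₂(10) = 289 / 3.3219 = 86.998 ms/bit.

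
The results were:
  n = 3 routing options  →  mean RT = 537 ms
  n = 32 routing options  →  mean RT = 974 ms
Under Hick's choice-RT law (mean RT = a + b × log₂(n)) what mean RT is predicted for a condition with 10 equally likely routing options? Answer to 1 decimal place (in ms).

Fit slope and intercept:
  b = (974 − 537) / (log₂ 32 − log₂ 3) = 437 / (5 − 1.5850) = 127.963 ms/bit
  a = 537 − 127.963 × 1.5850 = 334.183 ms
Then RT(10) = 334.183 + 127.963 × log₂ 10 = 334.183 + 127.963 × 3.3219 ≈ 759.268 ms.

759.3 ms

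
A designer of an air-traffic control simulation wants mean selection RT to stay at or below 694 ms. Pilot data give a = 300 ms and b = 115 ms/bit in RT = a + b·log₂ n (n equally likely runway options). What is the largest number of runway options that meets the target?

Set 300 + 115·log₂ n ≤ 694 → log₂ n ≤ (694 − 300)/115 = 3.4261.
So n ≤ 2^3.4261 = 10.749; the largest integer n is 10.

10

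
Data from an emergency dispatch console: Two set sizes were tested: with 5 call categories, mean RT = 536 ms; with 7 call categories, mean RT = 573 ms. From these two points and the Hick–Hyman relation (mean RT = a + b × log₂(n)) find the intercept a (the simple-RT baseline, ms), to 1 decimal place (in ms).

359.0 ms

b = (RT₂ − RT₁)/(log₂ n₂ − log₂ n₁) = (573 − 536)/(2.8074 − 2.3219) = 76.222 ms/bit.
a = RT₁ − b·log₂ n₁ = 536 − 76.222 × 2.3219 = 359.019 ms.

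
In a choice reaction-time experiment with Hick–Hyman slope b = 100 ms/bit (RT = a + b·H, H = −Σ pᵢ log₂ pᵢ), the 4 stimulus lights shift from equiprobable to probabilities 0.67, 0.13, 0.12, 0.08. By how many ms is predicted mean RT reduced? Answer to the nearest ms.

The RT saving is b·ΔH. Equiprobable H₀ = log₂(4) = 2.0000 bits; with the given probabilities H = 1.4283 bits.
b·(H₀ − H) = 100 × (2.0000 − 1.4283) = 57.17 ms.

57 ms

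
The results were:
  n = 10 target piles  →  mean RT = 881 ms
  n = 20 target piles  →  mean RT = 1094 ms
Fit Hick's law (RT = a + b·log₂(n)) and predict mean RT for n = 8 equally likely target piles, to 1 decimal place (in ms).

Solve the two-equation system in a and b:
  b = (1094 − 881) / (log₂ 20 − log₂ 10) = 213 / (4.3219 − 3.3219) = 213.000 ms/bit
  a = 881 − 213.000 × 3.3219 = 173.429 ms
Then RT(8) = 173.429 + 213.000 × log₂ 8 = 173.429 + 213.000 × 3 ≈ 812.429 ms.

812.4 ms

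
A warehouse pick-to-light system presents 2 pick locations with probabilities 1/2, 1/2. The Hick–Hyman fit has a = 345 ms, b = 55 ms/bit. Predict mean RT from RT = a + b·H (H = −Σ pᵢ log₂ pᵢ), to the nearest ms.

Each term −pᵢ log₂ pᵢ: 0.5·1 + 0.5·1; summed, H = 1.000 bits.
Mean RT = a + bH = 345 + 55·1.000 = 400.00 ms.

400 ms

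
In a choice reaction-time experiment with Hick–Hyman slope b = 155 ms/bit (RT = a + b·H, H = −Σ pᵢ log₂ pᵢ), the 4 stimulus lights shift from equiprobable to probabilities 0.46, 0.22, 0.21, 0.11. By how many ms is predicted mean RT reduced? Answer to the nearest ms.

Equiprobable entropy H₀ = log₂ 4 = 2.0000 bits.
Skewed entropy H = −Σ pᵢ log₂ pᵢ = 1.8190 bits.
ΔRT = b·(H₀ − H) = 155 × 0.1810 = 28.05 ms.

28 ms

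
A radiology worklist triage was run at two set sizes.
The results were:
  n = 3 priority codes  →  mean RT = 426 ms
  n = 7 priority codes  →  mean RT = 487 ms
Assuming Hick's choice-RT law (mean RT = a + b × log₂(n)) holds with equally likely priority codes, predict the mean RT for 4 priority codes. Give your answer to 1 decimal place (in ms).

446.7 ms

With log₂ n on the abscissa the relation is linear; from the two conditions:
  b = (487 − 426) / (log₂ 7 − log₂ 3) = 61 / (2.8074 − 1.5850) = 49.902 ms/bit
  a = 426 − 49.902 × 1.5850 = 346.907 ms
Then RT(4) = 346.907 + 49.902 × log₂ 4 = 346.907 + 49.902 × 2 ≈ 446.711 ms.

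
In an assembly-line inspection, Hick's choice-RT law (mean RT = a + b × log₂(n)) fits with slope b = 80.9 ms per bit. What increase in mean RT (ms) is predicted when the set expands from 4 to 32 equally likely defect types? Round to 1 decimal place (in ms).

242.7 ms

The intercept a cancels: ΔRT = b·(log₂ n₂ − log₂ n₁) = b·log₂(n₂/n₁).
log₂(32) − log₂(4) = log₂(32/4) = log₂(8) = 3.
ΔRT = 80.9 × 3.0000 = 242.700 ms.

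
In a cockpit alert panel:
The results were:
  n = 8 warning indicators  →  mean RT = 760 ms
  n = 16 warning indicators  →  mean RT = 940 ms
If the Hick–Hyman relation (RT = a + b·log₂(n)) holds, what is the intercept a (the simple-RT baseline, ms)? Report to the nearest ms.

220 ms

Slope: b = (940 − 760) / (log₂ 16 − log₂ 8) = 180/1.0000 = 180 ms/bit.
a = RT₁ − b·log₂ n₁ = 760 − 180 × 3 = 220.000 ms.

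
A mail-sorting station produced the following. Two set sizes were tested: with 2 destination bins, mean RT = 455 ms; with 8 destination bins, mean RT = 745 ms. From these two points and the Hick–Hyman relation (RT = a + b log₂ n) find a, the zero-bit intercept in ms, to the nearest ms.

Slope: b = (745 − 455) / (log₂ 8 − log₂ 2) = 290/2.0000 = 145 ms/bit.
a = RT₁ − b·log₂ n₁ = 455 − 145 × 1 = 310.000 ms.

310 ms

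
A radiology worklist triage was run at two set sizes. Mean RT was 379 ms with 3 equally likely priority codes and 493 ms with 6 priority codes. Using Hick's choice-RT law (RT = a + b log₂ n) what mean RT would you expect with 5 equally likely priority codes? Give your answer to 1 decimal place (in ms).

463.0 ms

With log₂ n on the abscissa the relation is linear; from the two conditions:
  b = (493 − 379) / (log₂ 6 − log₂ 3) = 114 / (2.5850 − 1.5850) = 114.000 ms/bit
  a = 379 − 114.000 × 1.5850 = 198.314 ms
Then RT(5) = 198.314 + 114.000 × log₂ 5 = 198.314 + 114.000 × 2.3219 ≈ 463.014 ms.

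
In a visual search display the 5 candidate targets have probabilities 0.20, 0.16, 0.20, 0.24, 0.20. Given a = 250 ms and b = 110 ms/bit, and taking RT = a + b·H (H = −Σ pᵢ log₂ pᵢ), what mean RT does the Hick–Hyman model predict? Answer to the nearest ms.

H = 0.20·log₂(1/0.20) + 0.16·log₂(1/0.16) + 0.20·log₂(1/0.20) + 0.24·log₂(1/0.24) + 0.20·log₂(1/0.20) = 2.3103 bits.
RT = 250 + 110 × 2.3103 = 504.13 ms.

504 ms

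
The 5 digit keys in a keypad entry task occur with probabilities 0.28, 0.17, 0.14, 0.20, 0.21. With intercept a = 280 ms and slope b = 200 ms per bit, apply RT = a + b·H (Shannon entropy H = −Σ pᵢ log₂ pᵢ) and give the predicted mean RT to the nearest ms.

737 ms

H = 0.28·log₂(1/0.28) + 0.17·log₂(1/0.17) + 0.14·log₂(1/0.14) + 0.20·log₂(1/0.20) + 0.21·log₂(1/0.21) = 2.2831 bits.
RT = 280 + 200 × 2.2831 = 736.63 ms.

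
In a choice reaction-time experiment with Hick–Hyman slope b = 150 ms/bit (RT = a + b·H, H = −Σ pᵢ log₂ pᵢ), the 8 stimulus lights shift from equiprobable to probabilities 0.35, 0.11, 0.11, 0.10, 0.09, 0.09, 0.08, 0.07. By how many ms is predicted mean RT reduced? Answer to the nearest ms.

Equiprobable entropy H₀ = log₂ 8 = 3.0000 bits.
Skewed entropy H = −Σ pᵢ log₂ pᵢ = 2.7482 bits.
ΔRT = b·(H₀ − H) = 150 × 0.2518 = 37.76 ms.

38 ms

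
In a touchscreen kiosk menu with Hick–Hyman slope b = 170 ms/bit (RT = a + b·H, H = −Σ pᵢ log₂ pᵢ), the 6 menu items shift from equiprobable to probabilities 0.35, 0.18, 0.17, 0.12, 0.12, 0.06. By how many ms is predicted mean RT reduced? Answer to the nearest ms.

Equiprobable entropy H₀ = log₂ 6 = 2.5850 bits.
Skewed entropy H = −Σ pᵢ log₂ pᵢ = 2.3877 bits.
ΔRT = b·(H₀ − H) = 170 × 0.1973 = 33.54 ms.

34 ms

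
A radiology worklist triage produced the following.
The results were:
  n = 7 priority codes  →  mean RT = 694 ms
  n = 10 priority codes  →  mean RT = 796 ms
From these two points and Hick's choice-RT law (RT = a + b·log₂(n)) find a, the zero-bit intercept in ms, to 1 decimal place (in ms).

The slope on a log₂ axis is (796 − 694) / (3.3219 − 2.8074) = 198.223 ms/bit.
a = RT₁ − b·log₂ n₁ = 694 − 198.223 × 2.8074 = 137.519 ms.

137.5 ms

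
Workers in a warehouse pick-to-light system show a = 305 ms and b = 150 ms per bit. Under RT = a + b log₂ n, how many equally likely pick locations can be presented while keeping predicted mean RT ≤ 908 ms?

Set 305 + 150·log₂ n ≤ 908 → log₂ n ≤ (908 − 305)/150 = 4.0200.
So n ≤ 2^4.0200 = 16.223; the largest integer n is 16.

16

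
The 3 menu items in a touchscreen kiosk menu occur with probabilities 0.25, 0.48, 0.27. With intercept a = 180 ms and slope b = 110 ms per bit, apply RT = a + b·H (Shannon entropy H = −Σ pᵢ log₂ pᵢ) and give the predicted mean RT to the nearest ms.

H = 0.25·log₂(1/0.25) + 0.48·log₂(1/0.48) + 0.27·log₂(1/0.27) = 1.5183 bits.
RT = 180 + 110 × 1.5183 = 347.01 ms.

347 ms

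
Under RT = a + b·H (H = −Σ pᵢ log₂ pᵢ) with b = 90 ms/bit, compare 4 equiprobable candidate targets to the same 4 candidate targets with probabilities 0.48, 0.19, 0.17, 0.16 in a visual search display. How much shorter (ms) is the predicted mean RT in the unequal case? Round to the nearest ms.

16 ms

The RT saving is b·ΔH. Equiprobable H₀ = log₂(4) = 2.0000 bits; with the given probabilities H = 1.8211 bits.
b·(H₀ − H) = 90 × (2.0000 − 1.8211) = 16.10 ms.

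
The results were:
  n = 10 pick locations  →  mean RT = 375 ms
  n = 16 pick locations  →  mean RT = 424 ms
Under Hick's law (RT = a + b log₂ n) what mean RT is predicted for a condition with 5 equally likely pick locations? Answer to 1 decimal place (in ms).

302.7 ms

RT is linear in log₂ n, so two points fix the line:
  b = (424 − 375) / (log₂ 16 − log₂ 10) = 49 / (4 − 3.3219) = 72.264 ms/bit
  a = 375 − 72.264 × 3.3219 = 134.945 ms
Then RT(5) = 134.945 + 72.264 × log₂ 5 = 134.945 + 72.264 × 2.3219 ≈ 302.736 ms.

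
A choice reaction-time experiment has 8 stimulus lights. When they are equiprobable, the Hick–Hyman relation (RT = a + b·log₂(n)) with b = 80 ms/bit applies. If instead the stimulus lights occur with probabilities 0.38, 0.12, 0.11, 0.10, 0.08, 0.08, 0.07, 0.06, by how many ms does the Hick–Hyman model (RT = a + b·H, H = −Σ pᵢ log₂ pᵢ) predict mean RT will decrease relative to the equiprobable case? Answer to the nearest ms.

The RT saving is b·ΔH. Equiprobable H₀ = log₂(8) = 3.0000 bits; with the given probabilities H = 2.6751 bits.
b·(H₀ − H) = 80 × (3.0000 − 2.6751) = 25.99 ms.

26 ms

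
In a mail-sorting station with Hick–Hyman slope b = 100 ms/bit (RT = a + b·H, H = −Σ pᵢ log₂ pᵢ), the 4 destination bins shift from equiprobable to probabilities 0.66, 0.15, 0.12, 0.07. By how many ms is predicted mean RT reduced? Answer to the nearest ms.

56 ms

Equiprobable entropy H₀ = log₂ 4 = 2.0000 bits.
Skewed entropy H = −Σ pᵢ log₂ pᵢ = 1.4418 bits.
ΔRT = b·(H₀ − H) = 100 × 0.5582 = 55.82 ms.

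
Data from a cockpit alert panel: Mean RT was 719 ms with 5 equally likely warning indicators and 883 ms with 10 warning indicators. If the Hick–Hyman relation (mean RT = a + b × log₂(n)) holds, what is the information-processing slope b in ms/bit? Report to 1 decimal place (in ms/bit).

164.0 ms/bit

Slope: b = (883 − 719) / (log₂ 10 − log₂ 5) = 164/1.0000 = 164.000 ms/bit.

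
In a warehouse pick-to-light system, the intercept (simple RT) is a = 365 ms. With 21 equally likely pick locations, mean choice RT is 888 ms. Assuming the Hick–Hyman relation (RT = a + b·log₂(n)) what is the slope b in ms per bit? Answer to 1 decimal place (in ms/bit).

119.1 ms/bit

log₂(21) = 4.3923 bits.
b = (RT − a)/log₂ n = (888 − 365) / 4.3923 = 119.072 ms/bit.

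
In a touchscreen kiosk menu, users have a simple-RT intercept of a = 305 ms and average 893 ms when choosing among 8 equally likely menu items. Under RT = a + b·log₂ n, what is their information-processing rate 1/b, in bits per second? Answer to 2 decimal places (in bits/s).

5.10 bits/s

b = (893 − 305)/log₂ 8 = 588/3 = 196.000 ms per bit = 0.19600 s/bit; the reciprocal is 5.102 bits/s.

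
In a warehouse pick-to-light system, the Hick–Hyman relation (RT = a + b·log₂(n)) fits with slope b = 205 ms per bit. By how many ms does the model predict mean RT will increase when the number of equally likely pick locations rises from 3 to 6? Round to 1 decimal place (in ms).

205.0 ms

Only the slope matters, since a is common to both: ΔRT = b·log₂(n₂/n₁).
log₂(6) − log₂(3) = log₂(6/3) = log₂(2) = 1.
ΔRT = 205 × 1.0000 = 205.000 ms.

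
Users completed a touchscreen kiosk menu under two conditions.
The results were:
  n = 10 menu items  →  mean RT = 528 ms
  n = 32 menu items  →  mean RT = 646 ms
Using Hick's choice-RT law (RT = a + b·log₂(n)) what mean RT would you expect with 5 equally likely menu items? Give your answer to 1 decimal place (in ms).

Solve the two-equation system in a and b:
  b = (646 − 528) / (log₂ 32 − log₂ 10) = 118 / (5 − 3.3219) = 70.319 ms/bit
  a = 528 − 70.319 × 3.3219 = 294.406 ms
Then RT(5) = 294.406 + 70.319 × log₂ 5 = 294.406 + 70.319 × 2.3219 ≈ 457.681 ms.

457.7 ms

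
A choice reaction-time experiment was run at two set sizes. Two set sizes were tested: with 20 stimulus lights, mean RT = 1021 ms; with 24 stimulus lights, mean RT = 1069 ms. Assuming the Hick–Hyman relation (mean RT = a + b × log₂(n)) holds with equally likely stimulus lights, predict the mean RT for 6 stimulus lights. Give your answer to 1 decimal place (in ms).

RT is linear in log₂ n, so two points fix the line:
  b = (1069 − 1021) / (log₂ 24 − log₂ 20) = 48 / (4.5850 − 4.3219) = 182.486 ms/bit
  a = 1021 − 182.486 × 4.3219 = 232.310 ms
Then RT(6) = 232.310 + 182.486 × log₂ 6 = 232.310 + 182.486 × 2.5850 ≈ 704.029 ms.

704.0 ms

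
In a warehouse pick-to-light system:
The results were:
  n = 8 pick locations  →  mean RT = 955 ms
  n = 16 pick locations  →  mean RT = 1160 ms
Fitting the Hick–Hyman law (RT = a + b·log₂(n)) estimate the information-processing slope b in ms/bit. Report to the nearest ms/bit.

The slope on a log₂ axis is (1160 − 955) / (4 − 3) = 205 ms/bit.

205 ms/bit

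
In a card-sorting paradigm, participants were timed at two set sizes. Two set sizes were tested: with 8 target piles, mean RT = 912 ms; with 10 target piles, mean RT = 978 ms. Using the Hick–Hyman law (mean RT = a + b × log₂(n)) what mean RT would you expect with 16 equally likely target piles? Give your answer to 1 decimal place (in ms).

1117.0 ms

Solve the two-equation system in a and b:
  b = (978 − 912) / (log₂ 10 − log₂ 8) = 66 / (3.3219 − 3) = 205.015 ms/bit
  a = 912 − 205.015 × 3 = 296.956 ms
Then RT(16) = 296.956 + 205.015 × log₂ 16 = 296.956 + 205.015 × 4 ≈ 1117.015 ms.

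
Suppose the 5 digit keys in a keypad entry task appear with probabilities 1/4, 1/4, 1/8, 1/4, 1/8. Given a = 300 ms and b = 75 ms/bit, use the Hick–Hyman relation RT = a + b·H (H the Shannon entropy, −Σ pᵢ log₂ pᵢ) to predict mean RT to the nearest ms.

Each term −pᵢ log₂ pᵢ: 0.25·2 + 0.25·2 + 0.125·3 + 0.25·2 + 0.125·3; summed, H = 2.250 bits.
Mean RT = a + bH = 300 + 75·2.250 = 468.75 ms.

469 ms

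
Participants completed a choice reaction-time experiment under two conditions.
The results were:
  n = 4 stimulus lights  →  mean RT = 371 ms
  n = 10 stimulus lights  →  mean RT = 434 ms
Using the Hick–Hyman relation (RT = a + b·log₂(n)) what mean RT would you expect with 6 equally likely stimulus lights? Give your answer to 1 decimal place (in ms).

Solve the two-equation system in a and b:
  b = (434 − 371) / (log₂ 10 − log₂ 4) = 63 / (3.3219 − 2) = 47.658 ms/bit
  a = 371 − 47.658 × 2 = 275.685 ms
Then RT(6) = 275.685 + 47.658 × log₂ 6 = 275.685 + 47.658 × 2.5850 ≈ 398.878 ms.

398.9 ms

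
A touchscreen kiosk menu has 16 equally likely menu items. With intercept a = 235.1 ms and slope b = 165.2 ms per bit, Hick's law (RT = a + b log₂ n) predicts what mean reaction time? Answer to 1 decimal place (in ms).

895.9 ms

log₂(16) = 4 bits, so RT = 235.1 + 165.2 × 4 ≈ 895.900 ms.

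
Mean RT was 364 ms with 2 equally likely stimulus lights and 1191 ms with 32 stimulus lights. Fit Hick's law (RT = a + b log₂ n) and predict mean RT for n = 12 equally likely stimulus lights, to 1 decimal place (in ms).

898.4 ms

Solve the two-equation system in a and b:
  b = (1191 − 364) / (log₂ 32 − log₂ 2) = 827 / (5 − 1) = 206.750 ms/bit
  a = 364 − 206.750 × 1 = 157.250 ms
Then RT(12) = 157.250 + 206.750 × log₂ 12 = 157.250 + 206.750 × 3.5850 ≈ 898.441 ms.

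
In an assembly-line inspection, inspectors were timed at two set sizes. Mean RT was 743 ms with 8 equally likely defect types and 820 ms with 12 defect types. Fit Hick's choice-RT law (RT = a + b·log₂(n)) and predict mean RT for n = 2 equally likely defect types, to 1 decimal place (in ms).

Fit slope and intercept:
  b = (820 − 743) / (log₂ 12 − log₂ 8) = 77 / (3.5850 − 3) = 131.632 ms/bit
  a = 743 − 131.632 × 3 = 348.103 ms
Then RT(2) = 348.103 + 131.632 × log₂ 2 = 348.103 + 131.632 × 1 ≈ 479.735 ms.

479.7 ms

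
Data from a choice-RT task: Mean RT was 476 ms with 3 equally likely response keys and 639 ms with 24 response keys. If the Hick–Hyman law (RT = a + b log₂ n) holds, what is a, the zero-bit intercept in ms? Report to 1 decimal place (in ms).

389.9 ms

b = (RT₂ − RT₁)/(log₂ n₂ − log₂ n₁) = (639 − 476)/(4.5850 − 1.5850) = 54.333 ms/bit.
Intercept: a = 476 − 54.333·log₂(3) = 389.884 ms.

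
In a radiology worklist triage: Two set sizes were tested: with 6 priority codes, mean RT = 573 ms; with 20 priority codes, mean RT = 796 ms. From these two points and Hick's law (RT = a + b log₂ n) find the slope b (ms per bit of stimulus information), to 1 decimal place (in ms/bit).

Slope: b = (796 − 573) / (log₂ 20 − log₂ 6) = 223/1.7370 = 128.385 ms/bit.

128.4 ms/bit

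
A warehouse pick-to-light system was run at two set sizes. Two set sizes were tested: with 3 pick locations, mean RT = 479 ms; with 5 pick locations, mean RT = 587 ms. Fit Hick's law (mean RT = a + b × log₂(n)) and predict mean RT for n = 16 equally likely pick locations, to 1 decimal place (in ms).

RT is linear in log₂ n, so two points fix the line:
  b = (587 − 479) / (log₂ 5 − log₂ 3) = 108 / (2.3219 − 1.5850) = 146.547 ms/bit
  a = 479 − 146.547 × 1.5850 = 246.729 ms
Then RT(16) = 246.729 + 146.547 × log₂ 16 = 246.729 + 146.547 × 4 ≈ 832.916 ms.

832.9 ms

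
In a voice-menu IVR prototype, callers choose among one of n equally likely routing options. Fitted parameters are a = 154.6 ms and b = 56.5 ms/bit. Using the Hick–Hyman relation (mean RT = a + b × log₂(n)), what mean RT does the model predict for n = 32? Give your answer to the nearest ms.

log₂(32) = 5 bits, so RT = 154.6 + 56.5 × 5 ≈ 437.100 ms.

437 ms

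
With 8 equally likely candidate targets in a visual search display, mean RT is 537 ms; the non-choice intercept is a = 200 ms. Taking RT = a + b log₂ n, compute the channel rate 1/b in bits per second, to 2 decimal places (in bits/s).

8.90 bits/s

Choice component = 537 − 200 = 337 ms over log₂(8) = 3 bits.
b = 337 / 3 = 112.333 ms/bit, so 1/b = 8.902 bits/s.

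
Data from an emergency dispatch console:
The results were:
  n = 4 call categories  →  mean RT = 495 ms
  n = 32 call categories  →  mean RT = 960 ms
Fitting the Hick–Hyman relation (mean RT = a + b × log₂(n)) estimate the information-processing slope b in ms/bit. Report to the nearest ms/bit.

155 ms/bit

Slope: b = (960 − 495) / (log₂ 32 − log₂ 4) = 465/3.0000 = 155 ms/bit.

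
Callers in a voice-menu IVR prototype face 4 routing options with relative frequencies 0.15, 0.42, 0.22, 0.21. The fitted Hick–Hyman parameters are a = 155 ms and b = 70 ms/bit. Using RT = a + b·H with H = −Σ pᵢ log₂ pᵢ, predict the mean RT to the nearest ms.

287 ms

H = 0.15·log₂(1/0.15) + 0.42·log₂(1/0.42) + 0.22·log₂(1/0.22) + 0.21·log₂(1/0.21) = 1.8896 bits.
RT = 155 + 70 × 1.8896 = 287.27 ms.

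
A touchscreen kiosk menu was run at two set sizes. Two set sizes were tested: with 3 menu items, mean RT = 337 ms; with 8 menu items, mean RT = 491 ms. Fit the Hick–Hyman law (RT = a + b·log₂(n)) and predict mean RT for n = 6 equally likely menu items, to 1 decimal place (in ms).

With log₂ n on the abscissa the relation is linear; from the two conditions:
  b = (491 − 337) / (log₂ 8 − log₂ 3) = 154 / (3 − 1.5850) = 108.831 ms/bit
  a = 337 − 108.831 × 1.5850 = 164.507 ms
Then RT(6) = 164.507 + 108.831 × log₂ 6 = 164.507 + 108.831 × 2.5850 ≈ 445.831 ms.

445.8 ms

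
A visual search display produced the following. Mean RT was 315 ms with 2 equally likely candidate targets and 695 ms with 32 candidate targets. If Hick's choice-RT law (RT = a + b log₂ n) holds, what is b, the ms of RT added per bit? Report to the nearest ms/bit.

b = (RT₂ − RT₁)/(log₂ n₂ − log₂ n₁) = (695 − 315)/(5 − 1) = 95 ms/bit.

95 ms/bit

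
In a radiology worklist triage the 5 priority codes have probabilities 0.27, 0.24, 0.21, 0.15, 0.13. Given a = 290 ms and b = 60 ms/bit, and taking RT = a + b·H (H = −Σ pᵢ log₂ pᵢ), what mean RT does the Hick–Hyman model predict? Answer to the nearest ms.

H = 0.27·log₂(1/0.27) + 0.24·log₂(1/0.24) + 0.21·log₂(1/0.21) + 0.15·log₂(1/0.15) + 0.13·log₂(1/0.13) = 2.2702 bits.
RT = 290 + 60 × 2.2702 = 426.21 ms.

426 ms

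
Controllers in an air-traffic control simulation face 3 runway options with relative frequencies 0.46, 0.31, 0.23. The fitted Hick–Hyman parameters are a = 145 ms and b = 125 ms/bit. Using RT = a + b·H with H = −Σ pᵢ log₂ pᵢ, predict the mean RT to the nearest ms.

336 ms

H = 0.46·log₂(1/0.46) + 0.31·log₂(1/0.31) + 0.23·log₂(1/0.23) = 1.5268 bits.
RT = 145 + 125 × 1.5268 = 335.85 ms.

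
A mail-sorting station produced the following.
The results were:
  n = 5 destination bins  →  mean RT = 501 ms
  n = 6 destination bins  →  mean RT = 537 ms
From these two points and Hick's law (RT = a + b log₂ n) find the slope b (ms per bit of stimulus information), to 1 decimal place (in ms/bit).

The slope on a log₂ axis is (537 − 501) / (2.5850 − 2.3219) = 136.864 ms/bit.

136.9 ms/bit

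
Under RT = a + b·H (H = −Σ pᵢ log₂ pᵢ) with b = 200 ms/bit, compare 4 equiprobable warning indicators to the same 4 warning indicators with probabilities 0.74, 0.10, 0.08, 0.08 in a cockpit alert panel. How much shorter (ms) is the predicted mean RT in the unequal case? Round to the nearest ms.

153 ms

Equiprobable entropy H₀ = log₂ 4 = 2.0000 bits.
Skewed entropy H = −Σ pᵢ log₂ pᵢ = 1.2367 bits.
ΔRT = b·(H₀ − H) = 200 × 0.7633 = 152.67 ms.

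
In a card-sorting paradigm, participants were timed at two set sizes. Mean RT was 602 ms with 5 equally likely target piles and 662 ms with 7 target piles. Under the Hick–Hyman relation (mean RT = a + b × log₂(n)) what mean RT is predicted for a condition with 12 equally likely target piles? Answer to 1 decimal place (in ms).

Fit slope and intercept:
  b = (662 − 602) / (log₂ 7 − log₂ 5) = 60 / (2.8074 − 2.3219) = 123.603 ms/bit
  a = 602 − 123.603 × 2.3219 = 315.004 ms
Then RT(12) = 315.004 + 123.603 × log₂ 12 = 315.004 + 123.603 × 3.5850 ≈ 758.114 ms.

758.1 ms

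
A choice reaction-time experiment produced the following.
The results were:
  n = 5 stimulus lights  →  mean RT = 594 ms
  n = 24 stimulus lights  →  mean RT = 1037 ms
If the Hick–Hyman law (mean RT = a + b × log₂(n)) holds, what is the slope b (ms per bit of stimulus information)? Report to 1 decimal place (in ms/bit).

The slope on a log₂ axis is (1037 − 594) / (4.5850 − 2.3219) = 195.755 ms/bit.

195.8 ms/bit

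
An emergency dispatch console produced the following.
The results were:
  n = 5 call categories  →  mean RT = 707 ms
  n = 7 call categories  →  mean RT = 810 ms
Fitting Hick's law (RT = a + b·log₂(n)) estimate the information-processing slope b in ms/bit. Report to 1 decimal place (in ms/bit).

212.2 ms/bit

b = (RT₂ − RT₁)/(log₂ n₂ − log₂ n₁) = (810 − 707)/(2.8074 − 2.3219) = 212.184 ms/bit.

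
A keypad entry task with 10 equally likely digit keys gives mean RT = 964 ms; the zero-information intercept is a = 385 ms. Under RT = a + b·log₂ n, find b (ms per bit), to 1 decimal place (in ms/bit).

174.3 ms/bit

log₂(10) = 3.3219 bits.
b = (RT − a)/log₂ n = (964 − 385) / 3.3219 = 174.296 ms/bit.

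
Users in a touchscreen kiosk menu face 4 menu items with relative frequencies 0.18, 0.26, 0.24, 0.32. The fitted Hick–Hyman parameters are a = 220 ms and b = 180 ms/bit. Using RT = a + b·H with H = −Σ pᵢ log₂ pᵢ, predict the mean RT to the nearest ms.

Entropy contributions −pᵢ log₂ pᵢ: 0.4453, 0.5053, 0.4941, 0.5260; sum H = 1.9708 bits.
RT = a + bH = 220 + 180·1.9708 = 574.74 ms.

575 ms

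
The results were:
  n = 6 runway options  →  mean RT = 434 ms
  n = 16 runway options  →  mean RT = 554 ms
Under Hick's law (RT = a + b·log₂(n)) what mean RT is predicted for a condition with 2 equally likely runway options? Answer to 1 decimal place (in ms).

RT is linear in log₂ n, so two points fix the line:
  b = (554 − 434) / (log₂ 16 − log₂ 6) = 120 / (4 − 2.5850) = 84.803 ms/bit
  a = 434 − 84.803 × 2.5850 = 214.786 ms
Then RT(2) = 214.786 + 84.803 × log₂ 2 = 214.786 + 84.803 × 1 ≈ 299.590 ms.

299.6 ms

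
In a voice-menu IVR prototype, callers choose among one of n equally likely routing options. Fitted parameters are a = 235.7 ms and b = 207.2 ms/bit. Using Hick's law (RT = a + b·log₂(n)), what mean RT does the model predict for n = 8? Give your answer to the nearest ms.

log₂(8) = 3 bits, so RT = 235.7 + 207.2 × 3 ≈ 857.300 ms.

857 ms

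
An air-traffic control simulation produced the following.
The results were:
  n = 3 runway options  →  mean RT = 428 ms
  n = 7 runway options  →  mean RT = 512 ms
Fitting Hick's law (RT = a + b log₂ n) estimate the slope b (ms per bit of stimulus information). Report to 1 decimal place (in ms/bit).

68.7 ms/bit

The slope on a log₂ axis is (512 − 428) / (2.8074 − 1.5850) = 68.718 ms/bit.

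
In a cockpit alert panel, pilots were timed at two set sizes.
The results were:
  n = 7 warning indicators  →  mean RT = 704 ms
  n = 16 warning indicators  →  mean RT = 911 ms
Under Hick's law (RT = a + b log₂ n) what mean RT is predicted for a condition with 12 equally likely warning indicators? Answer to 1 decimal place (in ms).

Fit slope and intercept:
  b = (911 − 704) / (log₂ 16 − log₂ 7) = 207 / (4 − 2.8074) = 173.564 ms/bit
  a = 704 − 173.564 × 2.8074 = 216.745 ms
Then RT(12) = 216.745 + 173.564 × log₂ 12 = 216.745 + 173.564 × 3.5850 ≈ 838.965 ms.

839.0 ms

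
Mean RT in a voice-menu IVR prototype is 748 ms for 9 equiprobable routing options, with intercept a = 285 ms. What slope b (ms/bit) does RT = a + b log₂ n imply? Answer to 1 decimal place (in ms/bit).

b = (748 − 285) / log₂(9) = 463 / 3.1699 = 146.060 ms/bit.

146.1 ms/bit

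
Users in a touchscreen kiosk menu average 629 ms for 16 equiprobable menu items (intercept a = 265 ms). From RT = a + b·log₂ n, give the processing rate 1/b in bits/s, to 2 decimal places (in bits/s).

Choice component = 629 − 265 = 364 ms over log₂(16) = 4 bits.
b = 364 / 4 = 91.000 ms/bit, so 1/b = 10.989 bits/s.

10.99 bits/s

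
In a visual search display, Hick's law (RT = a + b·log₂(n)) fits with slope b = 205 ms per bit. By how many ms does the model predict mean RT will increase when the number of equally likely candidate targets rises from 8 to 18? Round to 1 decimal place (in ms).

Only the slope matters, since a is common to both: ΔRT = b·log₂(n₂/n₁).
log₂(18) − log₂(8) = 4.1699 − 3 = 1.1699.
ΔRT = 205 × 1.1699 = 239.835 ms.

239.8 ms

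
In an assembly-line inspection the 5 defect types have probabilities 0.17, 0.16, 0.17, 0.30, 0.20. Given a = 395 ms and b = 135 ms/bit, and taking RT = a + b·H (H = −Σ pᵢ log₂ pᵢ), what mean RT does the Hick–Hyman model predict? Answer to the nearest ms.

702 ms

H = 0.17·log₂(1/0.17) + 0.16·log₂(1/0.16) + 0.17·log₂(1/0.17) + 0.30·log₂(1/0.30) + 0.20·log₂(1/0.20) = 2.2777 bits.
RT = 395 + 135 × 2.2777 = 702.48 ms.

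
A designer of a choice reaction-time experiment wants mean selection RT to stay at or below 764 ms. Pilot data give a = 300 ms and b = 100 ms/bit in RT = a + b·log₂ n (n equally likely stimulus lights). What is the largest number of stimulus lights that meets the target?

24

Set 300 + 100·log₂ n ≤ 764 → log₂ n ≤ (764 − 300)/100 = 4.6400.
So n ≤ 2^4.6400 = 24.933; the largest integer n is 24.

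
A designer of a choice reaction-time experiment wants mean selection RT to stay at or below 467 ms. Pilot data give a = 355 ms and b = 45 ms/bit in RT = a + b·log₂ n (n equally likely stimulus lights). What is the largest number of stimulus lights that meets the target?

5

Set 355 + 45·log₂ n ≤ 467 → log₂ n ≤ (467 − 355)/45 = 2.4889.
So n ≤ 2^2.4889 = 5.613; the largest integer n is 5.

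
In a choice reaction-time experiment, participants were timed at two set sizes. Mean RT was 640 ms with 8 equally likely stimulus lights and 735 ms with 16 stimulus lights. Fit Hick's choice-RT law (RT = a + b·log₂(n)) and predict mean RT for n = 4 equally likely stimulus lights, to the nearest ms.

545 ms

With log₂ n on the abscissa the relation is linear; from the two conditions:
  b = (735 − 640) / (log₂ 16 − log₂ 8) = 95 / (4 − 3) = 95 ms/bit
  a = 640 − 95 × 3 = 355 ms
Then RT(4) = 355 + 95 × log₂ 4 = 355 + 95 × 2 ≈ 545.000 ms.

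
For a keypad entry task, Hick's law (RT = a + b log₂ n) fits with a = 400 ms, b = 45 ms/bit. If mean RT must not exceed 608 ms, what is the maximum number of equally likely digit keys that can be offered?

24

45·log₂ n ≤ 608 − 400 = 208, giving log₂ n ≤ 4.6222 and n ≤ 24.628. The largest whole number is 24.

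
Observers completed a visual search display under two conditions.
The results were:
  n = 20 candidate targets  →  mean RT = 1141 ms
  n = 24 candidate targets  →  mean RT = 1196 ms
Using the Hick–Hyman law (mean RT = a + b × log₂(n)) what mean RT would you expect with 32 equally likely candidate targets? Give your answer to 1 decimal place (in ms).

Solve the two-equation system in a and b:
  b = (1196 − 1141) / (log₂ 24 − log₂ 20) = 55 / (4.5850 − 4.3219) = 209.098 ms/bit
  a = 1141 − 209.098 × 4.3219 = 237.293 ms
Then RT(32) = 237.293 + 209.098 × log₂ 32 = 237.293 + 209.098 × 5 ≈ 1282.784 ms.

1282.8 ms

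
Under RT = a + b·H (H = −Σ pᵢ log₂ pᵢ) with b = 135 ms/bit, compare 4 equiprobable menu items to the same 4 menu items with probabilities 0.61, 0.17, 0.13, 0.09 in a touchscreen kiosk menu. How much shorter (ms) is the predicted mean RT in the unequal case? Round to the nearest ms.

The RT saving is b·ΔH. Equiprobable H₀ = log₂(4) = 2.0000 bits; with the given probabilities H = 1.5649 bits.
b·(H₀ − H) = 135 × (2.0000 − 1.5649) = 58.74 ms.

59 ms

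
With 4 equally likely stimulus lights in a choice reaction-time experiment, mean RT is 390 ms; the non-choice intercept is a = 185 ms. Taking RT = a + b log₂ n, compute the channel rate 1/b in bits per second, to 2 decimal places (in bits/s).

b = (390 − 185)/log₂ 4 = 205/2 = 102.500 ms per bit = 0.10250 s/bit; the reciprocal is 9.756 bits/s.

9.76 bits/s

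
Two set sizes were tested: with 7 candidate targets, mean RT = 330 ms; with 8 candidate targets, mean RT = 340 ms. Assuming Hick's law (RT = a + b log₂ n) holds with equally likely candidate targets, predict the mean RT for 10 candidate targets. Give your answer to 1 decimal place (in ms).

With log₂ n on the abscissa the relation is linear; from the two conditions:
  b = (340 − 330) / (log₂ 8 − log₂ 7) = 10 / (3 − 2.8074) = 51.909 ms/bit
  a = 330 − 51.909 × 2.8074 = 184.273 ms
Then RT(10) = 184.273 + 51.909 × log₂ 10 = 184.273 + 51.909 × 3.3219 ≈ 356.711 ms.

356.7 ms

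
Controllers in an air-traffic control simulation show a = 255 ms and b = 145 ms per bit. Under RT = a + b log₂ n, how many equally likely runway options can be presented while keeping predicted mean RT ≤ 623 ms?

Set 255 + 145·log₂ n ≤ 623 → log₂ n ≤ (623 − 255)/145 = 2.5379.
So n ≤ 2^2.5379 = 5.808; the largest integer n is 5.

5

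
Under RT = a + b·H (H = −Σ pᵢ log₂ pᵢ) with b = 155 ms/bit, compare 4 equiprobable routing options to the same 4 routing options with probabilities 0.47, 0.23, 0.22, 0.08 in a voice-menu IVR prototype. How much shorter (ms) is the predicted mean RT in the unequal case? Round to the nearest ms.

35 ms

Equiprobable entropy H₀ = log₂ 4 = 2.0000 bits.
Skewed entropy H = −Σ pᵢ log₂ pᵢ = 1.7717 bits.
ΔRT = b·(H₀ − H) = 155 × 0.2283 = 35.39 ms.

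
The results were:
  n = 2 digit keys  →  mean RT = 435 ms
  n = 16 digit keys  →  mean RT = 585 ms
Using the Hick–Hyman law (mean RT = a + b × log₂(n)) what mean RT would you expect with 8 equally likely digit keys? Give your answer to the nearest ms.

With log₂ n on the abscissa the relation is linear; from the two conditions:
  b = (585 − 435) / (log₂ 16 − log₂ 2) = 150 / (4 − 1) = 50 ms/bit
  a = 435 − 50 × 1 = 385 ms
Then RT(8) = 385 + 50 × log₂ 8 = 385 + 50 × 3 ≈ 535.000 ms.

535 ms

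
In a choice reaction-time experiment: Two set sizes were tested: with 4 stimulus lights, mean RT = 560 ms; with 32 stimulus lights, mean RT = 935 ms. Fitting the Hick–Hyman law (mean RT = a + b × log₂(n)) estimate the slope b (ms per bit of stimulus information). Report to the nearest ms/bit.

125 ms/bit

b = (RT₂ − RT₁)/(log₂ n₂ − log₂ n₁) = (935 − 560)/(5 − 2) = 125 ms/bit.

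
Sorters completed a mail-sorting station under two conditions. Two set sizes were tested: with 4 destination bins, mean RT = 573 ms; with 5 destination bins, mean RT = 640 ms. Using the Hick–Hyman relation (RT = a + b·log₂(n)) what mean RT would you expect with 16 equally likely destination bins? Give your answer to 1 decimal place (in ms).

Solve the two-equation system in a and b:
  b = (640 − 573) / (log₂ 5 − log₂ 4) = 67 / (2.3219 − 2) = 208.121 ms/bit
  a = 573 − 208.121 × 2 = 156.758 ms
Then RT(16) = 156.758 + 208.121 × log₂ 16 = 156.758 + 208.121 × 4 ≈ 989.242 ms.

989.2 ms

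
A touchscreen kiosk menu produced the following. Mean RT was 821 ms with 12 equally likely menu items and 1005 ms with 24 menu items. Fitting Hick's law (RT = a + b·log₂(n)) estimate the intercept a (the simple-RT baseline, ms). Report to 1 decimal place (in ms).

Slope: b = (1005 − 821) / (log₂ 24 − log₂ 12) = 184/1.0000 = 184.000 ms/bit.
a = RT₁ − b·log₂ n₁ = 821 − 184.000 × 3.5850 = 161.367 ms.

161.4 ms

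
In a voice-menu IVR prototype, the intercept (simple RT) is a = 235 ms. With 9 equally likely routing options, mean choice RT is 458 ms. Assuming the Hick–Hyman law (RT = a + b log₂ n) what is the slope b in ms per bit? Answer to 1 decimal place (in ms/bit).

70.3 ms/bit

log₂(9) = 3.1699 bits.
b = (RT − a)/log₂ n = (458 − 235) / 3.1699 = 70.349 ms/bit.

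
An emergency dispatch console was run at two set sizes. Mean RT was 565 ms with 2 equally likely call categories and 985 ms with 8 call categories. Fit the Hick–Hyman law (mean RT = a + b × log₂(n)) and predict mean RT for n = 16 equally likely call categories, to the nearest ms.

1195 ms

RT is linear in log₂ n, so two points fix the line:
  b = (985 − 565) / (log₂ 8 − log₂ 2) = 420 / (3 − 1) = 210 ms/bit
  a = 565 − 210 × 1 = 355 ms
Then RT(16) = 355 + 210 × log₂ 16 = 355 + 210 × 4 ≈ 1195.000 ms.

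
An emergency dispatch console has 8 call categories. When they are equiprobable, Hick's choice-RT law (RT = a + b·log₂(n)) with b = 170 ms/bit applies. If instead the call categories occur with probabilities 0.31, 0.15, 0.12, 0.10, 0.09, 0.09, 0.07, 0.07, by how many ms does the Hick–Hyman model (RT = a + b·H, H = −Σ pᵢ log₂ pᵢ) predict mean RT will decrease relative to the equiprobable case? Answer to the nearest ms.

35 ms

Equiprobable entropy H₀ = log₂ 8 = 3.0000 bits.
Skewed entropy H = −Σ pᵢ log₂ pᵢ = 2.7960 bits.
ΔRT = b·(H₀ − H) = 170 × 0.2040 = 34.68 ms.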